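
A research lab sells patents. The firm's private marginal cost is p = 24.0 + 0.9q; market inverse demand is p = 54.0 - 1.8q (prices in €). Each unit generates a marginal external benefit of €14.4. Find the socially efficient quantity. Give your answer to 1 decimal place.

Social marginal cost = private MC − MEB = 9.6 + 0.9q.
Set SMC = demand: 9.6 + 0.9q = 54.0 - 1.8q → q* = 16.4444.

q* = 16.4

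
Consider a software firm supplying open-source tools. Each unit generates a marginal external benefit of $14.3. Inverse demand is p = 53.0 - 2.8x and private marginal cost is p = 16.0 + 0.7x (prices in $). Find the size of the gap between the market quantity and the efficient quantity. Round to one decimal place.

Market equilibrium (private): 16.0 + 0.7x = 53.0 - 2.8x → x_m = 10.5714.
Social marginal cost = private MC − MEB = 1.7 + 0.7x.
Set SMC = demand: 1.7 + 0.7x = 53.0 - 2.8x → x* = 14.6571.
Gap = |10.5714 − 14.6571| = 4.0857.

4.1 units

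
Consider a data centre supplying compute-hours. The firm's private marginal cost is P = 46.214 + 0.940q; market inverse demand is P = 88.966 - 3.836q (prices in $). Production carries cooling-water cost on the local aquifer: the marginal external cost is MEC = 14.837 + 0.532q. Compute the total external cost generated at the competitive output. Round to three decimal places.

Market equilibrium (private): 46.214 + 0.940q = 88.966 - 3.836q → q_m = 8.9514.
Total external cost = ∫₀^{q_m} (14.837 + 0.532q) dq = 14.837×8.9514 + ½×0.532×8.9514² = 154.1259.

$154.126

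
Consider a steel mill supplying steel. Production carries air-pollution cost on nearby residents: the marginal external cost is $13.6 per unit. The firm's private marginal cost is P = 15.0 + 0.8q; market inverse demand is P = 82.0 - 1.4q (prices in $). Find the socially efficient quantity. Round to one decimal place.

Social marginal cost = private MC + MEC = 28.6 + 0.8q.
Set SMC = demand: 28.6 + 0.8q = 82.0 - 1.4q → q* = 24.2727.

q* = 24.3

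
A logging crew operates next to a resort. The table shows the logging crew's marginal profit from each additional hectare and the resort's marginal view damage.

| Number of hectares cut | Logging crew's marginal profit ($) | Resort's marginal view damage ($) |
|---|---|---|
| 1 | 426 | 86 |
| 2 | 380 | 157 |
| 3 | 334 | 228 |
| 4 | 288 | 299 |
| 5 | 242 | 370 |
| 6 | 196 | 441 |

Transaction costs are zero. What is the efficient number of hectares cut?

Bargaining reaches the level where marginal profit last exceeds marginal view damage.
That holds through level 3 (334 ≥ 228) but not at 4 (288 < 299).

3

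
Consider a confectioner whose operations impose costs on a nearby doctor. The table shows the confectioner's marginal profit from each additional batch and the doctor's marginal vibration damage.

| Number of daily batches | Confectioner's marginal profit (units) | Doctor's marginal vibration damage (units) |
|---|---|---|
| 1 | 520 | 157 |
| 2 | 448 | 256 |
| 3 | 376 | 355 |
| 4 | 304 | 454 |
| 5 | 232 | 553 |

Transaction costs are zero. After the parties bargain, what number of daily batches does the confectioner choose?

3

Bargaining reaches the level where marginal profit last exceeds marginal vibration damage.
That holds through level 3 (376 ≥ 355) but not at 4 (304 < 454).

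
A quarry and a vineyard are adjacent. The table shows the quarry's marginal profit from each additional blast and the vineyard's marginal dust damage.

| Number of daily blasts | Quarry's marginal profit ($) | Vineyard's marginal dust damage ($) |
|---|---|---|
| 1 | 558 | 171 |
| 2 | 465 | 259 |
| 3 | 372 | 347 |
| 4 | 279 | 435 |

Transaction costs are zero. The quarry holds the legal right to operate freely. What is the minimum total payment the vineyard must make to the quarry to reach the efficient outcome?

$279

Left alone the quarry would choose level 4 (marginal profit stays positive).
Efficient level: k* = 3 (marginal profit ≥ marginal dust damage through 3).
The vineyard must at least cover the quarry's forgone profit from cutting 4→3: 279 = 279.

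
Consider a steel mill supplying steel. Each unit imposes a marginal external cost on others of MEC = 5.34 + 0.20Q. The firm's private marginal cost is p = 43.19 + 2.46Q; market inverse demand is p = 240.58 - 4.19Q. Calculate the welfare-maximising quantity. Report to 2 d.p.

Q* = 28.04

Social marginal cost = private MC + MEC = 48.53 + 2.66Q.
Set SMC = demand: 48.53 + 2.66Q = 240.58 - 4.19Q → Q* = 28.0365.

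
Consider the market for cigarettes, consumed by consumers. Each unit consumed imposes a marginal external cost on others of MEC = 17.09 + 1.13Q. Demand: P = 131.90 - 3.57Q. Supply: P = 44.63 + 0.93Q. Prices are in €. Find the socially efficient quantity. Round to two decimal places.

Q* = 12.47

Social marginal benefit = demand − MEC = 114.81 - 4.70Q.
Set SMB = MC: 114.81 - 4.70Q = 44.63 + 0.93Q → Q* = 12.4654.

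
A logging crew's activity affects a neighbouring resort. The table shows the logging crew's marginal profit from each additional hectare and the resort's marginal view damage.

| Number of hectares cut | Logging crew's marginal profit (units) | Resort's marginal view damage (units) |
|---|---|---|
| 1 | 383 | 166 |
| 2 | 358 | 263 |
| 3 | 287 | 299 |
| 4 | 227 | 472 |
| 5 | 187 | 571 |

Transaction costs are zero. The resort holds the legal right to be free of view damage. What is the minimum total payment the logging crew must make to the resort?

429

Efficient level: marginal profit ≥ marginal view damage through level 2, so k* = 2.
With the resort holding the right, the logging crew must at least compensate total damage at k*: 166 + 263 = 429.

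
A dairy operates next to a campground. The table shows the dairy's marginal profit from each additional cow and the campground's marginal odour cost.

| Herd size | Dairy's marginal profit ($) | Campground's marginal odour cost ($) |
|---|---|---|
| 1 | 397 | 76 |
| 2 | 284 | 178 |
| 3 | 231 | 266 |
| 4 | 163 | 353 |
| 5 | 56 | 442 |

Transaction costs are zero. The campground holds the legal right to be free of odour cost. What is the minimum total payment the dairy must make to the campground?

Efficient level: marginal profit ≥ marginal odour cost through level 2, so k* = 2.
With the campground holding the right, the dairy must at least compensate total damage at k*: 76 + 178 = 254.

$254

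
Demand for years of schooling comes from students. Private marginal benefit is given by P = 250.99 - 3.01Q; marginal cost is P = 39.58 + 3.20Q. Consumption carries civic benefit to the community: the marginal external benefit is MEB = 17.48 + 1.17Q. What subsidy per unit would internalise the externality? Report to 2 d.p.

Social marginal benefit = demand + MEB = 268.47 - 1.84Q.
Set SMB = MC: 268.47 - 1.84Q = 39.58 + 3.20Q → Q* = 45.4147.
The Pigouvian subsidy equals MEB at Q*: 17.48 + 1.17×45.4147 = 70.6152.

subsidy = 70.62 per unit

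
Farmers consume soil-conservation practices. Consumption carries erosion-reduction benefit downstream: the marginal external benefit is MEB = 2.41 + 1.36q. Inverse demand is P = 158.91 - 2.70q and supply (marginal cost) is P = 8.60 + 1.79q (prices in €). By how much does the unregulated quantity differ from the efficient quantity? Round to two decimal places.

Market equilibrium (private): 8.60 + 1.79q = 158.91 - 2.70q → q_m = 33.4766.
Social marginal benefit = demand + MEB = 161.32 - 1.34q.
Set SMB = MC: 161.32 - 1.34q = 8.60 + 1.79q → q* = 48.7923.
Gap = |33.4766 − 48.7923| = 15.3157.

15.32 units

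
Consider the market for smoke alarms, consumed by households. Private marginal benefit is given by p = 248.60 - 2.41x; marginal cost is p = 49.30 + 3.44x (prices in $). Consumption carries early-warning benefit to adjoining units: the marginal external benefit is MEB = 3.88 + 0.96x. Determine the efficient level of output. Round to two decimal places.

x* = 41.55

Social marginal benefit = demand + MEB = 252.48 - 1.45x.
Set SMB = MC: 252.48 - 1.45x = 49.30 + 3.44x → x* = 41.5501.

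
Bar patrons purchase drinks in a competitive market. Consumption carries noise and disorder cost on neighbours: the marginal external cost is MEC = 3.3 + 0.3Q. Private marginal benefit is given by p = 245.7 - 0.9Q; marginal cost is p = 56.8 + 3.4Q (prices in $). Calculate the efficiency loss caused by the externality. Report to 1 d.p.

DWL = $29.5

Market equilibrium (private): 56.8 + 3.4Q = 245.7 - 0.9Q → Q_m = 43.9302.
Social marginal benefit = demand − MEC = 242.4 - 1.2Q.
Set SMB = MC: 242.4 - 1.2Q = 56.8 + 3.4Q → Q* = 40.3478.
The loss is the area between SMB and MC from Q* to Q_m; with linear curves that's a triangle of height MEC(Q_m).
DWL = ½ × 3.5824 × 16.4791 = 29.5174.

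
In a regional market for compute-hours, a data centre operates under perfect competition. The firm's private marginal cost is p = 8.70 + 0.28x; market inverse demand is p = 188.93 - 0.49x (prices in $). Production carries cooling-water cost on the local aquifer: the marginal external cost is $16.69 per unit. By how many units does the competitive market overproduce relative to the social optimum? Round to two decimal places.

21.68 units

Market equilibrium (private): 8.70 + 0.28x = 188.93 - 0.49x → x_m = 234.0649.
Social marginal cost = private MC + MEC = 25.39 + 0.28x.
Set SMC = demand: 25.39 + 0.28x = 188.93 - 0.49x → x* = 212.3896.
Gap = |234.0649 − 212.3896| = 21.6753.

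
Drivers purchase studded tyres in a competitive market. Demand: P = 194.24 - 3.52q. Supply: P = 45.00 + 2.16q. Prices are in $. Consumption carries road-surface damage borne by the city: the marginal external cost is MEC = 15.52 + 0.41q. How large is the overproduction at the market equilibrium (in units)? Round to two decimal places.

Market equilibrium (private): 45.00 + 2.16q = 194.24 - 3.52q → q_m = 26.2746.
Social marginal benefit = demand − MEC = 178.72 - 3.93q.
Set SMB = MC: 178.72 - 3.93q = 45.00 + 2.16q → q* = 21.9573.
Gap = |26.2746 − 21.9573| = 4.3173.

4.32 units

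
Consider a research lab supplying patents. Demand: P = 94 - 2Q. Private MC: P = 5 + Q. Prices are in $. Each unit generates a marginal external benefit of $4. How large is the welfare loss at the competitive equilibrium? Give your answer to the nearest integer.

Market equilibrium (private): 5 + Q = 94 - 2Q → Q_m = 29.6667.
Social marginal cost = private MC − MEB = 1 + Q.
Set SMC = demand: 1 + Q = 94 - 2Q → Q* = 31.0000.
The welfare-loss triangle has base |Q_m − Q*| and height MEB(Q_m) (the vertical gap between SMC and demand is zero at Q* and MEB at Q_m).
DWL = ½ × 1.3333 × 4.0000 = 2.6666.

DWL = $3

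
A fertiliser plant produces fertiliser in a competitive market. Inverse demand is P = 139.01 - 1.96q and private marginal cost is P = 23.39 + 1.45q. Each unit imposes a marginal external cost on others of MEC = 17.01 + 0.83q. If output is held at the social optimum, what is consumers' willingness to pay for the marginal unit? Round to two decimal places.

Social marginal cost = private MC + MEC = 40.40 + 2.28q.
Set SMC = demand: 40.40 + 2.28q = 139.01 - 1.96q → q* = 23.2571.
Consumer price on the demand curve at q*: 139.01 − 1.96×23.2571 = 93.4261.

P = 93.43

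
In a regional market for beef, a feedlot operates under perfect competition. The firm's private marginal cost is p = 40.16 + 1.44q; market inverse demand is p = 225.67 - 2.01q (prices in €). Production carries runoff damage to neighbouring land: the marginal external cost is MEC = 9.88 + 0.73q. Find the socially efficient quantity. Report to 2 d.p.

q* = 42.02

Social marginal cost = private MC + MEC = 50.04 + 2.17q.
Set SMC = demand: 50.04 + 2.17q = 225.67 - 2.01q → q* = 42.0167.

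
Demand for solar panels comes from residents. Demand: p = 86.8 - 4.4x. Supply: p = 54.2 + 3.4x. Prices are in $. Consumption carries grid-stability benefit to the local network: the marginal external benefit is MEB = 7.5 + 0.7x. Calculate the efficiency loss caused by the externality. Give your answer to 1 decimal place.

Market equilibrium (private): 54.2 + 3.4x = 86.8 - 4.4x → x_m = 4.1795.
Social marginal benefit = demand + MEB = 94.3 - 3.7x.
Set SMB = MC: 94.3 - 3.7x = 54.2 + 3.4x → x* = 5.6479.
The welfare-loss triangle has base |x_m − x*| and height MEB(x_m) (the vertical gap between SMB and MC is zero at x* and MEB at x_m).
DWL = ½ × 1.4684 × 10.4256 = 7.6545.

DWL = $7.7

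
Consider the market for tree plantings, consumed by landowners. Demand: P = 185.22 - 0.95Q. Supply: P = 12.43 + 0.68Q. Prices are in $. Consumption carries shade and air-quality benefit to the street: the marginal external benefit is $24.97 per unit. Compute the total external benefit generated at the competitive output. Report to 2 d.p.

Market equilibrium (private): 12.43 + 0.68Q = 185.22 - 0.95Q → Q_m = 106.0061.
Total external benefit = MEB × Q_m = 24.97 × 106.0061 = 2646.9723.

$2646.97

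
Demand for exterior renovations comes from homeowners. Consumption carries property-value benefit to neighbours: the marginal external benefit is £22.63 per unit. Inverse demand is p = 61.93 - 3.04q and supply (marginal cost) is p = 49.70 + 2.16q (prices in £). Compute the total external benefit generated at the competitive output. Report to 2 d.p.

£53.22

Market equilibrium (private): 49.70 + 2.16q = 61.93 - 3.04q → q_m = 2.3519.
Total external benefit = MEB × q_m = 22.63 × 2.3519 = 53.2235.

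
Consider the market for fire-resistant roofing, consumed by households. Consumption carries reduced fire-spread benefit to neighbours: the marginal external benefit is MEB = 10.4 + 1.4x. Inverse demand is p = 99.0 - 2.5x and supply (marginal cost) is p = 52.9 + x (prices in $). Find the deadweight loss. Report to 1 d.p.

Market equilibrium (private): 52.9 + x = 99.0 - 2.5x → x_m = 13.1714.
Social marginal benefit = demand + MEB = 109.4 - 1.1x.
Set SMB = MC: 109.4 - 1.1x = 52.9 + x → x* = 26.9048.
The loss is the area between SMB and MC from x* to x_m; with linear curves that's a triangle of height MEB(x_m).
DWL = ½ × 13.7334 × 28.8400 = 198.0356.

DWL = $198.0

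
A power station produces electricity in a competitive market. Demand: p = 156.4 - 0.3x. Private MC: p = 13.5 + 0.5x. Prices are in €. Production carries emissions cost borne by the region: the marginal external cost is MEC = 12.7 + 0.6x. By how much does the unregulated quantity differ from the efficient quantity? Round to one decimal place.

Market equilibrium (private): 13.5 + 0.5x = 156.4 - 0.3x → x_m = 178.6250.
Social marginal cost = private MC + MEC = 26.2 + 1.1x.
Set SMC = demand: 26.2 + 1.1x = 156.4 - 0.3x → x* = 93.0000.
Gap = |178.6250 − 93.0000| = 85.6250.

85.6 units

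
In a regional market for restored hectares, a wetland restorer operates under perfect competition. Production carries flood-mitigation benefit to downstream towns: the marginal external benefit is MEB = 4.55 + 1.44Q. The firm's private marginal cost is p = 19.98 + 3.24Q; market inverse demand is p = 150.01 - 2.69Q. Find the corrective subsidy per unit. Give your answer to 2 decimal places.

Social marginal cost = private MC − MEB = 15.43 + 1.80Q.
Set SMC = demand: 15.43 + 1.80Q = 150.01 - 2.69Q → Q* = 29.9733.
The Pigouvian subsidy equals MEB at Q*: 4.55 + 1.44×29.9733 = 47.7116.

subsidy = 47.71 per unit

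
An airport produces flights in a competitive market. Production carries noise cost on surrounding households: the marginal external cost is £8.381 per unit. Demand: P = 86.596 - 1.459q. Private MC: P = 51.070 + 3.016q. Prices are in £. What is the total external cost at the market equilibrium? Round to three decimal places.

Market equilibrium (private): 51.070 + 3.016q = 86.596 - 1.459q → q_m = 7.9388.
Total external cost = MEC × q_m = 8.381 × 7.9388 = 66.5351.

£66.535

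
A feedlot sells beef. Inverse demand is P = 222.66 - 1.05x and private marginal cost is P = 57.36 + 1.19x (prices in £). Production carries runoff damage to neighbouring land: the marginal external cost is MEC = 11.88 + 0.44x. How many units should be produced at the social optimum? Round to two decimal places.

x* = 57.25

Social marginal cost = private MC + MEC = 69.24 + 1.63x.
Set SMC = demand: 69.24 + 1.63x = 222.66 - 1.05x → x* = 57.2463.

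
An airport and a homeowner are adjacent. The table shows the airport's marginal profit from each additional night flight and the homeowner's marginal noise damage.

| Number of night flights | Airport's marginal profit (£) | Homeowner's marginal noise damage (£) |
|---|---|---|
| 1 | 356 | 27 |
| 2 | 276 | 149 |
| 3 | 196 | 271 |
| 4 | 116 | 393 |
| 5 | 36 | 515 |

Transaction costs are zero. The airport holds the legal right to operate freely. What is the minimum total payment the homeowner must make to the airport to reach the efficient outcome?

£348

Left alone the airport would choose level 5 (marginal profit stays positive).
Efficient level: k* = 2 (marginal profit ≥ marginal noise damage through 2).
The homeowner must at least cover the airport's forgone profit from cutting 5→2: 196 + 116 + 36 = 348.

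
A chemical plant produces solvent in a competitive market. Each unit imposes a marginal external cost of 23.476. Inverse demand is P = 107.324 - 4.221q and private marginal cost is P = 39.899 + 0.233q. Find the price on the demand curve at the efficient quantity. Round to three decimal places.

P = 65.674

Social marginal cost = private MC + MEC = 63.375 + 0.233q.
Set SMC = demand: 63.375 + 0.233q = 107.324 - 4.221q → q* = 9.8673.
Consumer price on the demand curve at q*: 107.324 − 4.221×9.8673 = 65.6741.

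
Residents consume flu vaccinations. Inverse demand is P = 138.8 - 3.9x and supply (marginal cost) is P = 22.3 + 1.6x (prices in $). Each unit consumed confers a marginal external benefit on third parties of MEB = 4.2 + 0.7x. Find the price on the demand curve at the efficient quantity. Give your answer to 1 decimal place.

P = $40.7

Social marginal benefit = demand + MEB = 143.0 - 3.2x.
Set SMB = MC: 143.0 - 3.2x = 22.3 + 1.6x → x* = 25.1458.
Consumer price on the demand curve at x*: 138.8 − 3.9×25.1458 = 40.7314.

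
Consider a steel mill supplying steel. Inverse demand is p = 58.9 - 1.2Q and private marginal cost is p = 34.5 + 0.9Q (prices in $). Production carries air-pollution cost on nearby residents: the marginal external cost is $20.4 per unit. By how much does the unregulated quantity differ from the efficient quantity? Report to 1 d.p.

Market equilibrium (private): 34.5 + 0.9Q = 58.9 - 1.2Q → Q_m = 11.6190.
Social marginal cost = private MC + MEC = 54.9 + 0.9Q.
Set SMC = demand: 54.9 + 0.9Q = 58.9 - 1.2Q → Q* = 1.9048.
Gap = |11.6190 − 1.9048| = 9.7142.

9.7 units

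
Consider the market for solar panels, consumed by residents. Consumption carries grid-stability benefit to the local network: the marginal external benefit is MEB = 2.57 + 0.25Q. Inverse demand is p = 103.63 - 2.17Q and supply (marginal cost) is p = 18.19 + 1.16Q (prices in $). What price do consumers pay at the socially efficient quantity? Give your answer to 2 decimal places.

Social marginal benefit = demand + MEB = 106.20 - 1.92Q.
Set SMB = MC: 106.20 - 1.92Q = 18.19 + 1.16Q → Q* = 28.5747.
Consumer price on the demand curve at Q*: 103.63 − 2.17×28.5747 = 41.6229.

P = $41.62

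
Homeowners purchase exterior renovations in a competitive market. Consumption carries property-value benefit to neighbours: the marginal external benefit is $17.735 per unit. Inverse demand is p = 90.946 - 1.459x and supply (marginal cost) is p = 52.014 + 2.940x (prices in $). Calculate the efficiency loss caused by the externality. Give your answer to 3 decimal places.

Market equilibrium (private): 52.014 + 2.940x = 90.946 - 1.459x → x_m = 8.8502.
Social marginal benefit = demand + MEB = 108.681 - 1.459x.
Set SMB = MC: 108.681 - 1.459x = 52.014 + 2.940x → x* = 12.8818.
Between x* and x_m the wedge SMB − MC runs linearly from 0 to MEB(x_m), so the loss is a triangle.
DWL = ½ × 4.0316 × 17.7350 = 35.7502.

DWL = $35.750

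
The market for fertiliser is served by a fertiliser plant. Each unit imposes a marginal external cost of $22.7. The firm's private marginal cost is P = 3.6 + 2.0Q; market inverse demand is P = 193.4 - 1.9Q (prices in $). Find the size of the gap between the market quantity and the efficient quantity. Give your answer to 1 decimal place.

Market equilibrium (private): 3.6 + 2.0Q = 193.4 - 1.9Q → Q_m = 48.6667.
Social marginal cost = private MC + MEC = 26.3 + 2.0Q.
Set SMC = demand: 26.3 + 2.0Q = 193.4 - 1.9Q → Q* = 42.8462.
Gap = |48.6667 − 42.8462| = 5.8205.

5.8 units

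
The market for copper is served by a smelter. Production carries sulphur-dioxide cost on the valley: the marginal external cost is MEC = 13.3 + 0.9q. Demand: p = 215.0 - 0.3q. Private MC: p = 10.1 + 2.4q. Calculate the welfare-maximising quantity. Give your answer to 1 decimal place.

Social marginal cost = private MC + MEC = 23.4 + 3.3q.
Set SMC = demand: 23.4 + 3.3q = 215.0 - 0.3q → q* = 53.2222.

q* = 53.2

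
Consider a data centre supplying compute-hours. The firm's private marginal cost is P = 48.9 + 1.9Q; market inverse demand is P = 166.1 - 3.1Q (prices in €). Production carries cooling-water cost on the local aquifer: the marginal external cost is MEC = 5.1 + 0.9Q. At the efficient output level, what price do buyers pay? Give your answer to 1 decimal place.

Social marginal cost = private MC + MEC = 54.0 + 2.8Q.
Set SMC = demand: 54.0 + 2.8Q = 166.1 - 3.1Q → Q* = 19.0000.
Consumer price on the demand curve at Q*: 166.1 − 3.1×19.0000 = 107.2000.

P = €107.2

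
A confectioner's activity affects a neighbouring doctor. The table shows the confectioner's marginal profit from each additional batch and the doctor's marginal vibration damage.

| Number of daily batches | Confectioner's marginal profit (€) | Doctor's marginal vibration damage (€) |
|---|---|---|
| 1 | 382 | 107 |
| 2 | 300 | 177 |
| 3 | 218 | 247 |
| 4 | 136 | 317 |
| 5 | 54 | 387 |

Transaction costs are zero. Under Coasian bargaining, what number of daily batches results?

2

Bargaining reaches the level where marginal profit last exceeds marginal vibration damage.
That holds through level 2 (300 ≥ 177) but not at 3 (218 < 247).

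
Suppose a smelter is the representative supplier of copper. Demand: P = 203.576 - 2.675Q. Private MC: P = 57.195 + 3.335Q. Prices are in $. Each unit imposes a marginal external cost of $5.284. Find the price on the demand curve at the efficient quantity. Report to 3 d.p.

P = $140.775

Social marginal cost = private MC + MEC = 62.479 + 3.335Q.
Set SMC = demand: 62.479 + 3.335Q = 203.576 - 2.675Q → Q* = 23.4770.
Consumer price on the demand curve at Q*: 203.576 − 2.675×23.4770 = 140.7750.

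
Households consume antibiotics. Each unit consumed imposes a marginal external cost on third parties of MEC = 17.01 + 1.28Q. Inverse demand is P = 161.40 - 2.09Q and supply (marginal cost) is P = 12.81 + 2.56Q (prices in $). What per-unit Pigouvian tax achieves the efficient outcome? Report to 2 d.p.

Social marginal benefit = demand − MEC = 144.39 - 3.37Q.
Set SMB = MC: 144.39 - 3.37Q = 12.81 + 2.56Q → Q* = 22.1889.
The Pigouvian tax equals MEC at Q*: 17.01 + 1.28×22.1889 = 45.4118.

tax = $45.41 per unit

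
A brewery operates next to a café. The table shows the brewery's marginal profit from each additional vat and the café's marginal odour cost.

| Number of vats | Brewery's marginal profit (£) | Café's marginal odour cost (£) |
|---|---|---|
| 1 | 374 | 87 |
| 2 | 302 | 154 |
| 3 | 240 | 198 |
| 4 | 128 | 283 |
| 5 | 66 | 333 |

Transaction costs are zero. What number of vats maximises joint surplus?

3

Bargaining reaches the level where marginal profit last exceeds marginal odour cost.
That holds through level 3 (240 ≥ 198) but not at 4 (128 < 283).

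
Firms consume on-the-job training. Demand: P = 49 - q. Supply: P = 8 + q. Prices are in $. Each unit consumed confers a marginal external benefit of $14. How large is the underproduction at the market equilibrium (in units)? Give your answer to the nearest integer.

7 units

Market equilibrium (private): 8 + q = 49 - q → q_m = 20.5000.
Social marginal benefit = demand + MEB = 63 - q.
Set SMB = MC: 63 - q = 8 + q → q* = 27.5000.
Gap = |20.5000 − 27.5000| = 7.0000.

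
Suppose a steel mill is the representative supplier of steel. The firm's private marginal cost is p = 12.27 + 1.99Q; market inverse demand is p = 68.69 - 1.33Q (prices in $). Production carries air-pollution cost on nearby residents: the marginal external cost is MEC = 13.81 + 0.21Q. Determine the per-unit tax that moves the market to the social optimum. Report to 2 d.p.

tax = $16.34 per unit

Social marginal cost = private MC + MEC = 26.08 + 2.20Q.
Set SMC = demand: 26.08 + 2.20Q = 68.69 - 1.33Q → Q* = 12.0708.
The Pigouvian tax equals MEC at Q*: 13.81 + 0.21×12.0708 = 16.3449.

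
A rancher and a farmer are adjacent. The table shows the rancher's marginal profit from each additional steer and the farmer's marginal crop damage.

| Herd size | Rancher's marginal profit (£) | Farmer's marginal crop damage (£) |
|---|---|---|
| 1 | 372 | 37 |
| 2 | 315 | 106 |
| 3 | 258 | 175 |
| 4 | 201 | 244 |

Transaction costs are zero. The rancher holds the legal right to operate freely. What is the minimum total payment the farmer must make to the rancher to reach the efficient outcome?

Left alone the rancher would choose level 4 (marginal profit stays positive).
Efficient level: k* = 3 (marginal profit ≥ marginal crop damage through 3).
The farmer must at least cover the rancher's forgone profit from cutting 4→3: 201 = 201.

£201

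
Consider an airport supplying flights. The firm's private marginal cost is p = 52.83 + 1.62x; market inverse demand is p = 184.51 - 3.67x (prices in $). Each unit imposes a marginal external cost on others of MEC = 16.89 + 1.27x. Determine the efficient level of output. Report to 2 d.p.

x* = 17.50

Social marginal cost = private MC + MEC = 69.72 + 2.89x.
Set SMC = demand: 69.72 + 2.89x = 184.51 - 3.67x → x* = 17.4985.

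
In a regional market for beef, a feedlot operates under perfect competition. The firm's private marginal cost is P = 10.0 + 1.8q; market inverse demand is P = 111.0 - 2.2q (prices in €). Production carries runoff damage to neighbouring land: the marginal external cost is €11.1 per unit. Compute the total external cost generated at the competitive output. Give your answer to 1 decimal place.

Market equilibrium (private): 10.0 + 1.8q = 111.0 - 2.2q → q_m = 25.2500.
Total external cost = MEC × q_m = 11.1 × 25.2500 = 280.2750.

€280.3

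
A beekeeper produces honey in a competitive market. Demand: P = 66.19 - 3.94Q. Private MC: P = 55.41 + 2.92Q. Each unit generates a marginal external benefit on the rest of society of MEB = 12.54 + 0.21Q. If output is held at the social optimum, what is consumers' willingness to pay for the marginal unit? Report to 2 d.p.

P = 52.37

Social marginal cost = private MC − MEB = 42.87 + 2.71Q.
Set SMC = demand: 42.87 + 2.71Q = 66.19 - 3.94Q → Q* = 3.5068.
Consumer price on the demand curve at Q*: 66.19 − 3.94×3.5068 = 52.3732.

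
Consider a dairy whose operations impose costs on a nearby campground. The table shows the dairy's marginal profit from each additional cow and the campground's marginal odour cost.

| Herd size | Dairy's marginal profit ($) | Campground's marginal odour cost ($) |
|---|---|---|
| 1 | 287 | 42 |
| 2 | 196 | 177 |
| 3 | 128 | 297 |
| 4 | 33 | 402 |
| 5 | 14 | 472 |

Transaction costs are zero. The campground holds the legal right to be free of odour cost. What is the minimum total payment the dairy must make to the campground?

$219

Efficient level: marginal profit ≥ marginal odour cost through level 2, so k* = 2.
With the campground holding the right, the dairy must at least compensate total damage at k*: 42 + 177 = 219.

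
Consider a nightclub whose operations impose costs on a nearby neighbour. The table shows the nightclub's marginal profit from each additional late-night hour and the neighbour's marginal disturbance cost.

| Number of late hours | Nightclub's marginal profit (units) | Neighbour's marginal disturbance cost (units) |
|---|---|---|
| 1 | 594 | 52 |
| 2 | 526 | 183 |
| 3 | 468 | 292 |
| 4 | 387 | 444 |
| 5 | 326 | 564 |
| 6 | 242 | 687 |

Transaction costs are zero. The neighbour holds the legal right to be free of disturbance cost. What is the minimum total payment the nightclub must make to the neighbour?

Efficient level: marginal profit ≥ marginal disturbance cost through level 3, so k* = 3.
With the neighbour holding the right, the nightclub must at least compensate total damage at k*: 52 + 183 + 292 = 527.

527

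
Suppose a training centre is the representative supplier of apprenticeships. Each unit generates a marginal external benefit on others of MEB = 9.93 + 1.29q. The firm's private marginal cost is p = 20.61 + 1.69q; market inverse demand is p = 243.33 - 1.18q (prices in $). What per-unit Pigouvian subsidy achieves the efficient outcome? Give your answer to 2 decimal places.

subsidy = $199.88 per unit

Social marginal cost = private MC − MEB = 10.68 + 0.40q.
Set SMC = demand: 10.68 + 0.40q = 243.33 - 1.18q → q* = 147.2468.
The Pigouvian subsidy equals MEB at q*: 9.93 + 1.29×147.2468 = 199.8784.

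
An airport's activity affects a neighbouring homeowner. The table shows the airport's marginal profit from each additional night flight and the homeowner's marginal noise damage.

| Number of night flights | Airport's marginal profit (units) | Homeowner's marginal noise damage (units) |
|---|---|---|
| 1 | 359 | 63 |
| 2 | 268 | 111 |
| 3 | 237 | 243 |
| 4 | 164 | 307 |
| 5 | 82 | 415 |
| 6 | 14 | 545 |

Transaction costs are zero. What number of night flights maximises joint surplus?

Bargaining reaches the level where marginal profit last exceeds marginal noise damage.
That holds through level 2 (268 ≥ 111) but not at 3 (237 < 243).

2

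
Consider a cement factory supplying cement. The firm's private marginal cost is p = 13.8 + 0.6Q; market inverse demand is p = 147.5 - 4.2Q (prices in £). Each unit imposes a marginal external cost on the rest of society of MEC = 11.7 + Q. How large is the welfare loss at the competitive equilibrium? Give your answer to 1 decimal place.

DWL = £134.9

Market equilibrium (private): 13.8 + 0.6Q = 147.5 - 4.2Q → Q_m = 27.8542.
Social marginal cost = private MC + MEC = 25.5 + 1.6Q.
Set SMC = demand: 25.5 + 1.6Q = 147.5 - 4.2Q → Q* = 21.0345.
Height of the DWL triangle at Q_m is SMC(Q_m) − demand(Q_m) = MEC(Q_m) = 39.5542.
DWL = ½ × 6.8197 × 39.5542 = 134.8739.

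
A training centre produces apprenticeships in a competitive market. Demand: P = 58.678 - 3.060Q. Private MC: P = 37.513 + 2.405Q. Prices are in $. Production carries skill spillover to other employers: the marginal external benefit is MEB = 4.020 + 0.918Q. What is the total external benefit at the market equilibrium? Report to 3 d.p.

$22.453

Market equilibrium (private): 37.513 + 2.405Q = 58.678 - 3.060Q → Q_m = 3.8728.
Total external benefit = ∫₀^{Q_m} (4.020 + 0.918Q) dQ = 4.020×3.8728 + ½×0.918×3.8728² = 22.4530.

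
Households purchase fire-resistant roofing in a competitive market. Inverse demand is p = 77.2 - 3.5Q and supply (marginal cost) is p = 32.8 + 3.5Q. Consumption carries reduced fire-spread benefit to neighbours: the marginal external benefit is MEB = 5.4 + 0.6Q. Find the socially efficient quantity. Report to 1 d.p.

Social marginal benefit = demand + MEB = 82.6 - 2.9Q.
Set SMB = MC: 82.6 - 2.9Q = 32.8 + 3.5Q → Q* = 7.7813.

Q* = 7.8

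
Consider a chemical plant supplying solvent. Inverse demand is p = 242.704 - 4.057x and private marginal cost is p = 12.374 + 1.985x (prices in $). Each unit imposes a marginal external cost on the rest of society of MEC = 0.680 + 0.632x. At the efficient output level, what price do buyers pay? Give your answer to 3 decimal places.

Social marginal cost = private MC + MEC = 13.054 + 2.617x.
Set SMC = demand: 13.054 + 2.617x = 242.704 - 4.057x → x* = 34.4096.
Consumer price on the demand curve at x*: 242.704 − 4.057×34.4096 = 103.1043.

P = $103.104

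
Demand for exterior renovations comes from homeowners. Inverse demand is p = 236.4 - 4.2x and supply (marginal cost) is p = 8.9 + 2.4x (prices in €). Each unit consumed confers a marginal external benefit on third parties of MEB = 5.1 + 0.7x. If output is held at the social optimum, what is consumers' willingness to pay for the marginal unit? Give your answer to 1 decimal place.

P = €70.8

Social marginal benefit = demand + MEB = 241.5 - 3.5x.
Set SMB = MC: 241.5 - 3.5x = 8.9 + 2.4x → x* = 39.4237.
Consumer price on the demand curve at x*: 236.4 − 4.2×39.4237 = 70.8205.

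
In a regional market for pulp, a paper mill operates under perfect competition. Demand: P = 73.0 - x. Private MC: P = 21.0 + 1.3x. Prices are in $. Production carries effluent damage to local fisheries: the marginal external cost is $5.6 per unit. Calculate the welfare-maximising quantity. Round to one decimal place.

Social marginal cost = private MC + MEC = 26.6 + 1.3x.
Set SMC = demand: 26.6 + 1.3x = 73.0 - x → x* = 20.1739.

x* = 20.2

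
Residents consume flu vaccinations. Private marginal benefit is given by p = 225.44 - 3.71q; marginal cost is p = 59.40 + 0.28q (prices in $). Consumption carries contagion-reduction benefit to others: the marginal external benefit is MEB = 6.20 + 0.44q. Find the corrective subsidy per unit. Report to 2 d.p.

Social marginal benefit = demand + MEB = 231.64 - 3.27q.
Set SMB = MC: 231.64 - 3.27q = 59.40 + 0.28q → q* = 48.5183.
The Pigouvian subsidy equals MEB at q*: 6.20 + 0.44×48.5183 = 27.5481.

subsidy = $27.55 per unit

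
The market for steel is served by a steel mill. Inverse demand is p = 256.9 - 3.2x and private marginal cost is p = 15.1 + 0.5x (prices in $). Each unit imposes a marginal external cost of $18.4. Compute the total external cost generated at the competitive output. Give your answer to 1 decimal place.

$1202.5

Market equilibrium (private): 15.1 + 0.5x = 256.9 - 3.2x → x_m = 65.3514.
Total external cost = MEC × x_m = 18.4 × 65.3514 = 1202.4658.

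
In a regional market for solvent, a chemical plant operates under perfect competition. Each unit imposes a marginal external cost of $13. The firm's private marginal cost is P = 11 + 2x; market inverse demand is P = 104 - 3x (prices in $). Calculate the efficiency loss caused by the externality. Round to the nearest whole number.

Market equilibrium (private): 11 + 2x = 104 - 3x → x_m = 18.6000.
Social marginal cost = private MC + MEC = 24 + 2x.
Set SMC = demand: 24 + 2x = 104 - 3x → x* = 16.0000.
The welfare-loss triangle has base |x_m − x*| and height MEC(x_m) (the vertical gap between SMC and demand is zero at x* and MEC at x_m).
DWL = ½ × 2.6000 × 13.0000 = 16.9000.

DWL = $17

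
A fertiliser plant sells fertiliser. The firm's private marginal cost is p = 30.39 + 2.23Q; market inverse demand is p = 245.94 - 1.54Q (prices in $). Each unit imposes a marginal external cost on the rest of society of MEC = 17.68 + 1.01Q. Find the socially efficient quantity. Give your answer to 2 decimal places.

Q* = 41.40

Social marginal cost = private MC + MEC = 48.07 + 3.24Q.
Set SMC = demand: 48.07 + 3.24Q = 245.94 - 1.54Q → Q* = 41.3954.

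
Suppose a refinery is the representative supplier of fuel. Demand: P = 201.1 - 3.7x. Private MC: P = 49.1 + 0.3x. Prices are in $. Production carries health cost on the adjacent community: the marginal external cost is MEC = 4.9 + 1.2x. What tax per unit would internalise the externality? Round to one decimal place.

tax = $38.8 per unit

Social marginal cost = private MC + MEC = 54.0 + 1.5x.
Set SMC = demand: 54.0 + 1.5x = 201.1 - 3.7x → x* = 28.2885.
The Pigouvian tax equals MEC at x*: 4.9 + 1.2×28.2885 = 38.8462.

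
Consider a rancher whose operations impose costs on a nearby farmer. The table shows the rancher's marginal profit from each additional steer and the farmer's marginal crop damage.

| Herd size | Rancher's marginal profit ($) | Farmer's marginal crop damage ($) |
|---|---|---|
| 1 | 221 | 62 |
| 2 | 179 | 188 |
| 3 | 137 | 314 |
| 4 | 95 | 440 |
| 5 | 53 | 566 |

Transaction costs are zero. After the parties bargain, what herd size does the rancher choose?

1

Bargaining reaches the level where marginal profit last exceeds marginal crop damage.
That holds through level 1 (221 ≥ 62) but not at 2 (179 < 188).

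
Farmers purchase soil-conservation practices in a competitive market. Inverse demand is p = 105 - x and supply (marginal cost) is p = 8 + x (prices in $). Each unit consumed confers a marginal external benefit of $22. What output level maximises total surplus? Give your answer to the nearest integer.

x* = 60

Social marginal benefit = demand + MEB = 127 - x.
Set SMB = MC: 127 - x = 8 + x → x* = 59.5000.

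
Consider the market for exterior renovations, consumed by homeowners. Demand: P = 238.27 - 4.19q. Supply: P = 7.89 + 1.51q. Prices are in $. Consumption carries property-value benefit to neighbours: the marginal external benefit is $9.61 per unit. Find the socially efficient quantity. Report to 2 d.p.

q* = 42.10

Social marginal benefit = demand + MEB = 247.88 - 4.19q.
Set SMB = MC: 247.88 - 4.19q = 7.89 + 1.51q → q* = 42.1035.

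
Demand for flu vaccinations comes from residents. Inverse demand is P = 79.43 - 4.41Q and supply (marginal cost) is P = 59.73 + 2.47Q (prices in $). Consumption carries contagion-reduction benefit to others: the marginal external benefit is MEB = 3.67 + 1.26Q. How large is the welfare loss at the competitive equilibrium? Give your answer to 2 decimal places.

Market equilibrium (private): 59.73 + 2.47Q = 79.43 - 4.41Q → Q_m = 2.8634.
Social marginal benefit = demand + MEB = 83.10 - 3.15Q.
Set SMB = MC: 83.10 - 3.15Q = 59.73 + 2.47Q → Q* = 4.1584.
The loss is the area between SMB and MC from Q* to Q_m; with linear curves that's a triangle of height MEB(Q_m).
DWL = ½ × 1.2950 × 7.2778 = 4.7124.

DWL = $4.71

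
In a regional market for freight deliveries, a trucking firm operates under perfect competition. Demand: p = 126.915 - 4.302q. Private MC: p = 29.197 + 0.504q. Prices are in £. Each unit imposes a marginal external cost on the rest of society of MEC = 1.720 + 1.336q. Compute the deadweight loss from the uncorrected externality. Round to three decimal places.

DWL = £67.917

Market equilibrium (private): 29.197 + 0.504q = 126.915 - 4.302q → q_m = 20.3325.
Social marginal cost = private MC + MEC = 30.917 + 1.840q.
Set SMC = demand: 30.917 + 1.840q = 126.915 - 4.302q → q* = 15.6298.
The welfare-loss triangle has base |q_m − q*| and height MEC(q_m) (the vertical gap between SMC and demand is zero at q* and MEC at q_m).
DWL = ½ × 4.7027 × 28.8842 = 67.9169.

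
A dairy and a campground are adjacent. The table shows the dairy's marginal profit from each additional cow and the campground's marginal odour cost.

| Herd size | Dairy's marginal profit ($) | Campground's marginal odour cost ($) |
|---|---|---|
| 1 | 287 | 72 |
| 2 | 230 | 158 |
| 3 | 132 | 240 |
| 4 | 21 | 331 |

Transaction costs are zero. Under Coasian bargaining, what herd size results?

2

Bargaining reaches the level where marginal profit last exceeds marginal odour cost.
That holds through level 2 (230 ≥ 158) but not at 3 (132 < 240).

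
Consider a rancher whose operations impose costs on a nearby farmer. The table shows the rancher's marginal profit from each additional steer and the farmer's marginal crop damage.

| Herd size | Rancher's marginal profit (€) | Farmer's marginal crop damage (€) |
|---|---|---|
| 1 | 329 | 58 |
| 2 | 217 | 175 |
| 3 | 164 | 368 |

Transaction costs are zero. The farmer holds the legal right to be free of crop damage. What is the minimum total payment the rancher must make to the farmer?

Efficient level: marginal profit ≥ marginal crop damage through level 2, so k* = 2.
With the farmer holding the right, the rancher must at least compensate total damage at k*: 58 + 175 = 233.

€233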